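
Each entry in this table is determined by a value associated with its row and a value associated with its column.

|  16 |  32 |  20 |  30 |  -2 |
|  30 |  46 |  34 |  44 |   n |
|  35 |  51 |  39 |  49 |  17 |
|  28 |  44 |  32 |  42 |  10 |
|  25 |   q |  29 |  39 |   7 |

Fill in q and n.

q = 41, n = 12

The difference between any two rows is the same in every column — this is an addition table with the headers hidden.
Row 5 minus row 1 is 25 − 16 = 9, so its entry in column 2 is 32 + 9 = 41.
Row 2 minus row 1 is 30 − 16 = 14, so its entry in column 5 is -2 + 14 = 12.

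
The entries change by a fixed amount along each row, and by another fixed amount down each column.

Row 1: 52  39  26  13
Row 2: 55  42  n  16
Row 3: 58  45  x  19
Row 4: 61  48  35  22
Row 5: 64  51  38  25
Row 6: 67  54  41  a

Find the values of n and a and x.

Along each row the entries change by -13 per step; down each column they change by 3.
Row 2: from 55 at column 1, stepping by -13 to column 3 gives 29.
Row 6: from 67 at column 1, stepping by -13 to column 4 gives 28.
Row 3: from 58 at column 1, stepping by -13 to column 3 gives 32.

n = 29, a = 28, x = 32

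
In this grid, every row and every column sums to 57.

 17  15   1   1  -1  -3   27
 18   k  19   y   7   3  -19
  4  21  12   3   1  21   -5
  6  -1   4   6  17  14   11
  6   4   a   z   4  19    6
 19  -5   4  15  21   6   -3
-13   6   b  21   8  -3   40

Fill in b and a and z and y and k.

Row 7: -13 + 6 + 21 + 8 − 3 + 40 = 59, so its missing entry is 57 − 59 = -2.
Column 2: 15 + 21 − 1 + 4 − 5 + 6 = 40, so its missing entry is 57 − 40 = 17.
Column 3: 1 + 19 + 12 + 4 + 4 − 2 = 38, so its missing entry is 57 − 38 = 19.
Row 5: 6 + 4 + 19 + 4 + 19 + 6 = 58, so its missing entry is 57 − 58 = -1.
Row 2: 18 + 17 + 19 + 7 + 3 − 19 = 45, so its missing entry is 57 − 45 = 12.

b = -2, a = 19, z = -1, y = 12, k = 17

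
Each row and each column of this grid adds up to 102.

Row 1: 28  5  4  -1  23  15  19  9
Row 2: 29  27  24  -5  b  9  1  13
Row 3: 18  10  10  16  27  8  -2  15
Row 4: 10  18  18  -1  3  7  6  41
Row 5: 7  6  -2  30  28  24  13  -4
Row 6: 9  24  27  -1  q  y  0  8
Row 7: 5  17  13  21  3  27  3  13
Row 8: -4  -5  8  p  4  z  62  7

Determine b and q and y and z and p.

Row 2: 29 + 27 + 24 − 5 + 9 + 1 + 13 = 98, so its missing entry is 102 − 98 = 4.
Column 5: 23 + 4 + 27 + 3 + 28 + 3 + 4 = 92, so its missing entry is 102 − 92 = 10.
Row 6: 9 + 24 + 27 − 1 + 10 + 0 + 8 = 77, so its missing entry is 102 − 77 = 25.
Column 4: -1 − 5 + 16 − 1 + 30 − 1 + 21 = 59, so its missing entry is 102 − 59 = 43.
Row 8: -4 − 5 + 8 + 43 + 4 + 62 + 7 = 115, so its missing entry is 102 − 115 = -13.

b = 4, q = 10, y = 25, z = -13, p = 43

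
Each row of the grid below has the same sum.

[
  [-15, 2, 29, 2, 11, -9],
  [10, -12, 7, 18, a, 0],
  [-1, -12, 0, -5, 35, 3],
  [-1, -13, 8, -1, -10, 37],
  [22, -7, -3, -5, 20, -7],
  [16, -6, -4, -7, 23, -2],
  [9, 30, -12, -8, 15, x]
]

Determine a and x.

The complete rows each total 20.
Row 2 is missing 20 − 23 = -3 (since 10 − 12 + 7 + 18 + 0 = 23).
Row 7 is missing 20 − 34 = -14 (since 9 + 30 − 12 − 8 + 15 = 34).

a = -3, x = -14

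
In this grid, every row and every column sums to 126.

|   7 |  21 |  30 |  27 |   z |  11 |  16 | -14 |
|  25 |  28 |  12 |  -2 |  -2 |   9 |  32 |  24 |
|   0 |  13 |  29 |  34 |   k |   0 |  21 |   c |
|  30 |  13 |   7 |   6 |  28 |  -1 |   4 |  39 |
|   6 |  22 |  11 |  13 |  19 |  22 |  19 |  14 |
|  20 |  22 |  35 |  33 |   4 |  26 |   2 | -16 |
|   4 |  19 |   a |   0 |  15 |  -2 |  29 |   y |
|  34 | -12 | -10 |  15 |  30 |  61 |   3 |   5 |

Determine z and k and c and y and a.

z = 28, k = 4, c = 25, y = 49, a = 12

Column 3: 30 + 12 + 29 + 7 + 11 + 35 − 10 = 114, so its missing entry is 126 − 114 = 12.
Row 1: 7 + 21 + 30 + 27 + 11 + 16 − 14 = 98, so its missing entry is 126 − 98 = 28.
Column 5: 28 − 2 + 28 + 19 + 4 + 15 + 30 = 122, so its missing entry is 126 − 122 = 4.
Row 3: 0 + 13 + 29 + 34 + 4 + 0 + 21 = 101, so its missing entry is 126 − 101 = 25.
Row 7: 4 + 19 + 12 + 0 + 15 − 2 + 29 = 77, so its missing entry is 126 − 77 = 49.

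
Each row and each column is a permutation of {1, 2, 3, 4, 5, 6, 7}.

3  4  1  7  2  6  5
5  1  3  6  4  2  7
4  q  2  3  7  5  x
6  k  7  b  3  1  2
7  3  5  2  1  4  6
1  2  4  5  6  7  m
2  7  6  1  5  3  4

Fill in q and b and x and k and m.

q = 6, b = 4, x = 1, k = 5, m = 3

Cell (4,4): column 4 already has {1, 2, 3, 5, 6, 7} → 4.
For row 4, column 2: row 4 already has {1, 2, 3, 4, 6, 7}; that leaves 5.
Cell (3,2): column 2 already has {1, 2, 3, 4, 5, 7} → 6.
For row 3, column 7: row 3 already has {2, 3, 4, 5, 6, 7}; that leaves 1.
At (row 6, col 7): row 6 already has {1, 2, 4, 5, 6, 7}, so the value is 3.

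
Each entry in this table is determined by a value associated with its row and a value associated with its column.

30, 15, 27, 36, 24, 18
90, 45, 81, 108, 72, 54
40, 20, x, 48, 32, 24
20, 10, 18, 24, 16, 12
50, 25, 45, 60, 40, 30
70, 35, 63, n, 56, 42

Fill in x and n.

Each row is a constant multiple of every other row — this is a multiplication table with the headers hidden.
Row 3 is 20/15 = 4/3 times row 1, so its entry in column 3 is 27 × 4/3 = 36.
Row 6 is 35/15 = 7/3 times row 1, so its entry in column 4 is 36 × 7/3 = 84.

x = 36, n = 84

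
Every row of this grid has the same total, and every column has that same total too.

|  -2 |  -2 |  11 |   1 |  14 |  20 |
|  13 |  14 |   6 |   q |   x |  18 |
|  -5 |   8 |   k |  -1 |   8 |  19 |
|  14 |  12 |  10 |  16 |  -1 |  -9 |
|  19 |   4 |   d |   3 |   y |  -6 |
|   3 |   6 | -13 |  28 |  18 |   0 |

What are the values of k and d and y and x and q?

Rows 1 and 4 both sum to 42, so that's the common total.
Row 3: -5 + 8 − 1 + 8 + 19 = 29, so its missing entry is 42 − 29 = 13.
Column 3: 11 + 6 + 13 + 10 − 13 = 27, so its missing entry is 42 − 27 = 15.
Row 5: 19 + 4 + 15 + 3 − 6 = 35, so its missing entry is 42 − 35 = 7.
Column 5: 14 + 8 − 1 + 7 + 18 = 46, so its missing entry is 42 − 46 = -4.
Row 2: 13 + 14 + 6 − 4 + 18 = 47, so its missing entry is 42 − 47 = -5.

k = 13, d = 15, y = 7, x = -4, q = -5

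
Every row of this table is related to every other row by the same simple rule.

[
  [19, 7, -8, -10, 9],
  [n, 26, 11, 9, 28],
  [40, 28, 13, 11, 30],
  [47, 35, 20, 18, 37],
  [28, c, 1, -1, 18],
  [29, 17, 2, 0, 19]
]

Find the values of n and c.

n = 38, c = 16

The difference between any two rows is the same in every column — this is an addition table with the headers hidden.
Row 2 minus row 1 is 9 − (-10) = 19, so its entry in column 1 is 19 + 19 = 38.
Row 5 minus row 1 is -1 − (-10) = 9, so its entry in column 2 is 7 + 9 = 16.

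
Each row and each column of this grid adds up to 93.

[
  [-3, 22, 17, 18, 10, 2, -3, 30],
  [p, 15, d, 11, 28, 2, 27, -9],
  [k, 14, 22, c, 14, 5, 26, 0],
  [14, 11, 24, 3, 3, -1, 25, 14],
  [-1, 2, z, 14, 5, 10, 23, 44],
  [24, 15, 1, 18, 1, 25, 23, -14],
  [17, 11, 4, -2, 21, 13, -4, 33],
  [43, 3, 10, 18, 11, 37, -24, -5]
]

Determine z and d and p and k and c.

Row 5 has -1 + 2 + 14 + 5 + 10 + 23 + 44 = 97; the blank must be 93 − 97 = -4.
Column 3 has 17 + 22 + 24 − 4 + 1 + 4 + 10 = 74; the blank must be 93 − 74 = 19.
Column 4 has 18 + 11 + 3 + 14 + 18 − 2 + 18 = 80; the blank must be 93 − 80 = 13.
Row 3 has 14 + 22 + 13 + 14 + 5 + 26 + 0 = 94; the blank must be 93 − 94 = -1.
Row 2 has 15 + 19 + 11 + 28 + 2 + 27 − 9 = 93; the blank must be 93 − 93 = 0.

z = -4, d = 19, p = 0, k = -1, c = 13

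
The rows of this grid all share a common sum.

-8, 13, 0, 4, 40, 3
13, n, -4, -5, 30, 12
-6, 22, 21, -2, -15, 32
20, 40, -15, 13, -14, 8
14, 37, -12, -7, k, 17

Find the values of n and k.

n = 6, k = 3

Rows 1 and 4 both add up to 52, so every row sums to 52.
Row 2: 13 − 4 − 5 + 30 + 12 = 46, so the missing entry is 52 − 46 = 6.
Row 5: 14 + 37 − 12 − 7 + 17 = 49, so the missing entry is 52 − 49 = 3.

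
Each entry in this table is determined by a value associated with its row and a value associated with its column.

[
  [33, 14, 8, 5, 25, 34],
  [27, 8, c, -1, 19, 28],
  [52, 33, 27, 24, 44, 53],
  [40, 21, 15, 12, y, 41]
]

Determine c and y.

c = 2, y = 32

The difference between any two rows is the same in every column — this is an addition table with the headers hidden.
Row 2 minus row 1 is 27 − 33 = -6, so its entry in column 3 is 8 + (-6) = 2.
Row 4 minus row 1 is 40 − 33 = 7, so its entry in column 5 is 25 + 7 = 32.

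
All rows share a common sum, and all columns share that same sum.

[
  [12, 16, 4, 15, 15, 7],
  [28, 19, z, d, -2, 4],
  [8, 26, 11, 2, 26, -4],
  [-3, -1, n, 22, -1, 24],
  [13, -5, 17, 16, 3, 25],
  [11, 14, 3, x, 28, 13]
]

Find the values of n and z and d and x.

n = 28, z = 6, d = 14, x = 0

Rows 1 and 3 both sum to 69, so that's the common total.
The known cells in row 6 total 69, leaving 69 − 69 = 0 for the blank.
The known cells in row 4 total 41, leaving 69 − 41 = 28 for the blank.
The known cells in column 3 total 63, leaving 69 − 63 = 6 for the blank.
The known cells in row 2 total 55, leaving 69 − 55 = 14 for the blank.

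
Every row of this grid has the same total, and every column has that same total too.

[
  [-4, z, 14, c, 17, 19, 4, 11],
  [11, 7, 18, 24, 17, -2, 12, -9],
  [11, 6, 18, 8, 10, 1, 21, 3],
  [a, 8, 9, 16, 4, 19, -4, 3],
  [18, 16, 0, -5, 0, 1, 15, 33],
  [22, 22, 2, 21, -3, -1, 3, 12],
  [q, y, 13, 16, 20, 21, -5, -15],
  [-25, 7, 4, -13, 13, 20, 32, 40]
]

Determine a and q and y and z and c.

Rows 2 and 3 both sum to 78, so that's the common total.
Column 4: 24 + 8 + 16 − 5 + 21 + 16 − 13 = 67, so its missing entry is 78 − 67 = 11.
Row 1: -4 + 14 + 11 + 17 + 19 + 4 + 11 = 72, so its missing entry is 78 − 72 = 6.
Column 2: 6 + 7 + 6 + 8 + 16 + 22 + 7 = 72, so its missing entry is 78 − 72 = 6.
Row 4: 8 + 9 + 16 + 4 + 19 − 4 + 3 = 55, so its missing entry is 78 − 55 = 23.
Row 7: 6 + 13 + 16 + 20 + 21 − 5 − 15 = 56, so its missing entry is 78 − 56 = 22.

a = 23, q = 22, y = 6, z = 6, c = 11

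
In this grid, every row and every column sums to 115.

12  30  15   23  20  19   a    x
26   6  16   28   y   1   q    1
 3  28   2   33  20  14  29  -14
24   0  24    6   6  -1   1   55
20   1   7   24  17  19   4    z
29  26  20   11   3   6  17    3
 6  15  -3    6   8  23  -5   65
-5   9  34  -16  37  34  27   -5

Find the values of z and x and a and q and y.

Column 5 has 20 + 20 + 6 + 17 + 3 + 8 + 37 = 111; the blank must be 115 − 111 = 4.
Row 2 has 26 + 6 + 16 + 28 + 4 + 1 + 1 = 82; the blank must be 115 − 82 = 33.
Column 7 has 33 + 29 + 1 + 4 + 17 − 5 + 27 = 106; the blank must be 115 − 106 = 9.
Row 1 has 12 + 30 + 15 + 23 + 20 + 19 + 9 = 128; the blank must be 115 − 128 = -13.
Row 5 has 20 + 1 + 7 + 24 + 17 + 19 + 4 = 92; the blank must be 115 − 92 = 23.

z = 23, x = -13, a = 9, q = 33, y = 4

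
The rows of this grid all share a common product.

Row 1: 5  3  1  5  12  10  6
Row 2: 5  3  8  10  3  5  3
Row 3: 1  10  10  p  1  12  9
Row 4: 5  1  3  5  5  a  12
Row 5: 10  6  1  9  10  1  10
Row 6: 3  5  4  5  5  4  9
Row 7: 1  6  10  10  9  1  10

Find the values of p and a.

Rows 1 and 6 each multiply to 54000, so every row has product 54000.
Row 3: 1×10×10×1×12×9 = 10800, so the missing entry is 54000 ÷ 10800 = 5.
Row 4: 5×1×3×5×5×12 = 4500, so the missing entry is 54000 ÷ 4500 = 12.

p = 5, a = 12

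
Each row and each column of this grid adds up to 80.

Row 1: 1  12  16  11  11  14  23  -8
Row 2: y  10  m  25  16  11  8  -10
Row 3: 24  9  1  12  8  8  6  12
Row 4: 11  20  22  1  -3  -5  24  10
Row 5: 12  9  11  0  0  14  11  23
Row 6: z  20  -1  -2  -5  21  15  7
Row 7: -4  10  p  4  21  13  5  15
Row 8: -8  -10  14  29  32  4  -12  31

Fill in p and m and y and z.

Row 7 has -4 + 10 + 4 + 21 + 13 + 5 + 15 = 64; the blank must be 80 − 64 = 16.
Column 3 has 16 + 1 + 22 + 11 − 1 + 16 + 14 = 79; the blank must be 80 − 79 = 1.
Row 2 has 10 + 1 + 25 + 16 + 11 + 8 − 10 = 61; the blank must be 80 − 61 = 19.
Row 6 has 20 − 1 − 2 − 5 + 21 + 15 + 7 = 55; the blank must be 80 − 55 = 25.

p = 16, m = 1, y = 19, z = 25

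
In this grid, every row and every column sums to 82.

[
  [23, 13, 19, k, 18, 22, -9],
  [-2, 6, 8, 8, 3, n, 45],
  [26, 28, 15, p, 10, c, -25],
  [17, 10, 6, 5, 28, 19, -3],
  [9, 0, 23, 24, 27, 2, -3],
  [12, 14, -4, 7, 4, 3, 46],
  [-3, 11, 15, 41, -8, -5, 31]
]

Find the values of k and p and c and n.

The known cells in row 1 total 86, leaving 82 − 86 = -4 for the blank.
The known cells in column 4 total 81, leaving 82 − 81 = 1 for the blank.
The known cells in row 3 total 55, leaving 82 − 55 = 27 for the blank.
The known cells in row 2 total 68, leaving 82 − 68 = 14 for the blank.

k = -4, p = 1, c = 27, n = 14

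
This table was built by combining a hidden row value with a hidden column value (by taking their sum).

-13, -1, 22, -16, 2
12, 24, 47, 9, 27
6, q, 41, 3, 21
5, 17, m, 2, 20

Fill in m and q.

The difference between any two rows is the same in every column — this is an addition table with the headers hidden.
Row 4 minus row 1 is 2 − (-16) = 18, so its entry in column 3 is 22 + 18 = 40.
Row 3 minus row 1 is 3 − (-16) = 19, so its entry in column 2 is -1 + 19 = 18.

m = 40, q = 18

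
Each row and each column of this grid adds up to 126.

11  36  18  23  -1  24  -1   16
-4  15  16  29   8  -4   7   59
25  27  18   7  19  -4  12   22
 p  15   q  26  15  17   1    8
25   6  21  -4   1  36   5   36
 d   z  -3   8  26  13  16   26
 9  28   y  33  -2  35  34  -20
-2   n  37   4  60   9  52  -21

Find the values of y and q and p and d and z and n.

y = 9, q = 10, p = 34, d = 28, z = 12, n = -13

Row 7: 9 + 28 + 33 − 2 + 35 + 34 − 20 = 117, so its missing entry is 126 − 117 = 9.
Row 8: -2 + 37 + 4 + 60 + 9 + 52 − 21 = 139, so its missing entry is 126 − 139 = -13.
Column 2: 36 + 15 + 27 + 15 + 6 + 28 − 13 = 114, so its missing entry is 126 − 114 = 12.
Row 6: 12 − 3 + 8 + 26 + 13 + 16 + 26 = 98, so its missing entry is 126 − 98 = 28.
Column 1: 11 − 4 + 25 + 25 + 28 + 9 − 2 = 92, so its missing entry is 126 − 92 = 34.
Row 4: 34 + 15 + 26 + 15 + 17 + 1 + 8 = 116, so its missing entry is 126 − 116 = 10.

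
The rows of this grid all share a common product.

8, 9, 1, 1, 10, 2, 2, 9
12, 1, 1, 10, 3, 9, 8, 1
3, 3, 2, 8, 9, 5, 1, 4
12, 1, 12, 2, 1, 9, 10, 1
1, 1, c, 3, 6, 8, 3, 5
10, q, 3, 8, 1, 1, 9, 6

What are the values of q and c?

Rows 2 and 4 each multiply to 25920, so every row has product 25920.
Row 6: 10×3×8×1×1×9×6 = 12960, so the missing entry is 25920 ÷ 12960 = 2.
Row 5: 1×1×3×6×8×3×5 = 2160, so the missing entry is 25920 ÷ 2160 = 12.

q = 2, c = 12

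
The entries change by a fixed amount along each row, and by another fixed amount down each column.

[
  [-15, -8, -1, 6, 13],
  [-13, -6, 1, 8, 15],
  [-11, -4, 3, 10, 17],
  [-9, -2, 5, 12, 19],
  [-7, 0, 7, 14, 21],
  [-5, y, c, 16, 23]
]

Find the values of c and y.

Along each row the entries change by 7 per step; down each column they change by 2.
Row 6: from -5 at column 1, stepping by 7 to column 3 gives 9.
Row 6: from -5 at column 1, stepping by 7 to column 2 gives 2.

c = 9, y = 2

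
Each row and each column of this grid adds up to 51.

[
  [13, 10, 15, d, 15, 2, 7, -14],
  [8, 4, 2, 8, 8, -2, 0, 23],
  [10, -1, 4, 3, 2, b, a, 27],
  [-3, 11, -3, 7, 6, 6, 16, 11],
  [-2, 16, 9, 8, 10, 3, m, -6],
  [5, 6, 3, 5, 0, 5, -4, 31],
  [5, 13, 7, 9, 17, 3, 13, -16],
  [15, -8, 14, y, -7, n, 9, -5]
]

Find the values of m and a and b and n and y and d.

The known cells in row 5 total 38, leaving 51 − 38 = 13 for the blank.
The known cells in row 1 total 48, leaving 51 − 48 = 3 for the blank.
The known cells in column 4 total 43, leaving 51 − 43 = 8 for the blank.
The known cells in column 7 total 54, leaving 51 − 54 = -3 for the blank.
The known cells in row 8 total 26, leaving 51 − 26 = 25 for the blank.
The known cells in row 3 total 42, leaving 51 − 42 = 9 for the blank.

m = 13, a = -3, b = 9, n = 25, y = 8, d = 3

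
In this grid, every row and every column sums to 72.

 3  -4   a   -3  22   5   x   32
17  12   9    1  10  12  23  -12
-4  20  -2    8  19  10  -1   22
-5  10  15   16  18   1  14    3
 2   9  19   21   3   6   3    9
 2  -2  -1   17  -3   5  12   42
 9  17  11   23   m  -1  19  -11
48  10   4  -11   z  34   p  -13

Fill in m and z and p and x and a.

m = 5, z = -2, p = 2, x = 0, a = 17

Row 7 has 9 + 17 + 11 + 23 − 1 + 19 − 11 = 67; the blank must be 72 − 67 = 5.
Column 5 has 22 + 10 + 19 + 18 + 3 − 3 + 5 = 74; the blank must be 72 − 74 = -2.
Column 3 has 9 − 2 + 15 + 19 − 1 + 11 + 4 = 55; the blank must be 72 − 55 = 17.
Row 1 has 3 − 4 + 17 − 3 + 22 + 5 + 32 = 72; the blank must be 72 − 72 = 0.
Row 8 has 48 + 10 + 4 − 11 − 2 + 34 − 13 = 70; the blank must be 72 − 70 = 2.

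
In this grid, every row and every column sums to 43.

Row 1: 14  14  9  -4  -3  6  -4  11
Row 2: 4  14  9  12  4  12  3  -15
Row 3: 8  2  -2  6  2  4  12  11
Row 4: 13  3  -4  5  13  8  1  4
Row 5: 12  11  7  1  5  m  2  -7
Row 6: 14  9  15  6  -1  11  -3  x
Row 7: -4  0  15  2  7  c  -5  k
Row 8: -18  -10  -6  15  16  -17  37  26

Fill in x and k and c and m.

x = -8, k = 21, c = 7, m = 12

The known cells in row 5 total 31, leaving 43 − 31 = 12 for the blank.
The known cells in column 6 total 36, leaving 43 − 36 = 7 for the blank.
The known cells in row 7 total 22, leaving 43 − 22 = 21 for the blank.
The known cells in row 6 total 51, leaving 43 − 51 = -8 for the blank.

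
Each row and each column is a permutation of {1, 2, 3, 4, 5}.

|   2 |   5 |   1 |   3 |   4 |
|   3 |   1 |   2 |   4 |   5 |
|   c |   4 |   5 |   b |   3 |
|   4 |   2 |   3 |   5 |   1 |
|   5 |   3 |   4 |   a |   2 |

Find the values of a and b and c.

a = 1, b = 2, c = 1

At (row 3, col 1): column 1 already has {2, 3, 4, 5}, so the value is 1.
Cell (3,4): row 3 already has {1, 3, 4, 5} → 2.
At (row 5, col 4): row 5 already has {2, 3, 4, 5}, so the value is 1.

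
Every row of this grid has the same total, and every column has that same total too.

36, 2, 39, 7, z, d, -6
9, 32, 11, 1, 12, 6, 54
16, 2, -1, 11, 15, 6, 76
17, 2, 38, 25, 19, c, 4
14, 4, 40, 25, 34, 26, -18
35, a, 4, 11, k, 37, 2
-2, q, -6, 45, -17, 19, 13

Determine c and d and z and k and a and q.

Rows 2 and 3 both sum to 125, so that's the common total.
Row 7 has -2 − 6 + 45 − 17 + 19 + 13 = 52; the blank must be 125 − 52 = 73.
Column 2 has 2 + 32 + 2 + 2 + 4 + 73 = 115; the blank must be 125 − 115 = 10.
Row 6 has 35 + 10 + 4 + 11 + 37 + 2 = 99; the blank must be 125 − 99 = 26.
Column 5 has 12 + 15 + 19 + 34 + 26 − 17 = 89; the blank must be 125 − 89 = 36.
Row 1 has 36 + 2 + 39 + 7 + 36 − 6 = 114; the blank must be 125 − 114 = 11.
Row 4 has 17 + 2 + 38 + 25 + 19 + 4 = 105; the blank must be 125 − 105 = 20.

c = 20, d = 11, z = 36, k = 26, a = 10, q = 73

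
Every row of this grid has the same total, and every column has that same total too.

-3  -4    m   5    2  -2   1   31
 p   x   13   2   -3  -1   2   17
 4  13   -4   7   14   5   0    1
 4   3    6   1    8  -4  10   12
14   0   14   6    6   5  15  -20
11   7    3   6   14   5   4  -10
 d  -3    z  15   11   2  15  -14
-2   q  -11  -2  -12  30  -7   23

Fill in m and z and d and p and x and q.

Rows 3 and 4 both sum to 40, so that's the common total.
Row 8: -2 − 11 − 2 − 12 + 30 − 7 + 23 = 19, so its missing entry is 40 − 19 = 21.
Column 2: -4 + 13 + 3 + 0 + 7 − 3 + 21 = 37, so its missing entry is 40 − 37 = 3.
Row 1: -3 − 4 + 5 + 2 − 2 + 1 + 31 = 30, so its missing entry is 40 − 30 = 10.
Column 3: 10 + 13 − 4 + 6 + 14 + 3 − 11 = 31, so its missing entry is 40 − 31 = 9.
Row 7: -3 + 9 + 15 + 11 + 2 + 15 − 14 = 35, so its missing entry is 40 − 35 = 5.
Row 2: 3 + 13 + 2 − 3 − 1 + 2 + 17 = 33, so its missing entry is 40 − 33 = 7.

m = 10, z = 9, d = 5, p = 7, x = 3, q = 21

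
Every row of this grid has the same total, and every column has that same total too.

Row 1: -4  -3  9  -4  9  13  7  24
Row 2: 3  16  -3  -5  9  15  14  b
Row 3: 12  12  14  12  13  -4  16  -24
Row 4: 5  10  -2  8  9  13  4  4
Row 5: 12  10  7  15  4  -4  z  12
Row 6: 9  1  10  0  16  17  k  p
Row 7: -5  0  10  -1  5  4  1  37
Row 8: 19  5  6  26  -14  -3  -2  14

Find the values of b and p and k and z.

Rows 1 and 3 both sum to 51, so that's the common total.
The known cells in row 2 total 49, leaving 51 − 49 = 2 for the blank.
The known cells in row 5 total 56, leaving 51 − 56 = -5 for the blank.
The known cells in column 7 total 35, leaving 51 − 35 = 16 for the blank.
The known cells in row 6 total 69, leaving 51 − 69 = -18 for the blank.

b = 2, p = -18, k = 16, z = -5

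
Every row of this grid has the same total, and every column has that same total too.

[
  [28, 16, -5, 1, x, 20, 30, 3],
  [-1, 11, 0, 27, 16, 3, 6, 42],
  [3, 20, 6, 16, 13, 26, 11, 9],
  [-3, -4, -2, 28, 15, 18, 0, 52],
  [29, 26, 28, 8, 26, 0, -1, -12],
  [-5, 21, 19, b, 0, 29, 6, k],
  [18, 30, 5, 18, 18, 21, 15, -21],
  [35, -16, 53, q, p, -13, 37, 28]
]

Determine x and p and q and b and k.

x = 11, p = 5, q = -25, b = 31, k = 3

Rows 2 and 3 both sum to 104, so that's the common total.
Row 1 has 28 + 16 − 5 + 1 + 20 + 30 + 3 = 93; the blank must be 104 − 93 = 11.
Column 5 has 11 + 16 + 13 + 15 + 26 + 0 + 18 = 99; the blank must be 104 − 99 = 5.
Column 8 has 3 + 42 + 9 + 52 − 12 − 21 + 28 = 101; the blank must be 104 − 101 = 3.
Row 8 has 35 − 16 + 53 + 5 − 13 + 37 + 28 = 129; the blank must be 104 − 129 = -25.
Row 6 has -5 + 21 + 19 + 0 + 29 + 6 + 3 = 73; the blank must be 104 − 73 = 31.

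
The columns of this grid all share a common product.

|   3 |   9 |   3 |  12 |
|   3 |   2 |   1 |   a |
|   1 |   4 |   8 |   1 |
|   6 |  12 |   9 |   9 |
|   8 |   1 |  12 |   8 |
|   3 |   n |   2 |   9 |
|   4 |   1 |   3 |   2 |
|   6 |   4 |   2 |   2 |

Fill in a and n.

a = 1, n = 9

Columns 1 and 3 each multiply to 31104, so every column has product 31104.
Column 4: 12×1×9×8×9×2×2 = 31104, so the missing entry is 31104 ÷ 31104 = 1.
Column 2: 9×2×4×12×1×1×4 = 3456, so the missing entry is 31104 ÷ 3456 = 9.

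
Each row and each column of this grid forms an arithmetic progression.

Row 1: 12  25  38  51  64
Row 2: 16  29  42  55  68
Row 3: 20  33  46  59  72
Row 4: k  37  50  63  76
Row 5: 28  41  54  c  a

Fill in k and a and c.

k = 24, a = 80, c = 67

Along each row the entries change by 13 per step; down each column they change by 4.
Row 4: from 37 at column 2, stepping by 13 to column 1 gives 24.
Row 5: from 28 at column 1, stepping by 13 to column 5 gives 80.
Row 5: from 28 at column 1, stepping by 13 to column 4 gives 67.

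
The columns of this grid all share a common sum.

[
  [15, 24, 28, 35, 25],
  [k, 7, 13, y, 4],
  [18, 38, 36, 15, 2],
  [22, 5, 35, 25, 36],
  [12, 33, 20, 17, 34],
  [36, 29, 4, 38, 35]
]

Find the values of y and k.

y = 6, k = 33

Columns 3 and 5 both add up to 136, so every column sums to 136.
Column 4: 35 + 15 + 25 + 17 + 38 = 130, so the missing entry is 136 − 130 = 6.
Column 1: 15 + 18 + 22 + 12 + 36 = 103, so the missing entry is 136 − 103 = 33.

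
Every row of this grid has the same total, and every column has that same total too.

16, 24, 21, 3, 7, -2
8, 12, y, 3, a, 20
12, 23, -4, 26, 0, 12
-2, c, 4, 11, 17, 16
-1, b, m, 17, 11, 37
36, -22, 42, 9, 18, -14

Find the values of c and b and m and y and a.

Rows 1 and 3 both sum to 69, so that's the common total.
The known cells in row 4 total 46, leaving 69 − 46 = 23 for the blank.
The known cells in column 5 total 53, leaving 69 − 53 = 16 for the blank.
The known cells in row 2 total 59, leaving 69 − 59 = 10 for the blank.
The known cells in column 3 total 73, leaving 69 − 73 = -4 for the blank.
The known cells in row 5 total 60, leaving 69 − 60 = 9 for the blank.

c = 23, b = 9, m = -4, y = 10, a = 16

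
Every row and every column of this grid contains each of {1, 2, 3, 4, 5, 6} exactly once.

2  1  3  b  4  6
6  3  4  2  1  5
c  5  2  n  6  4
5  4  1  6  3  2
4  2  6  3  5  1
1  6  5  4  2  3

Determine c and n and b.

At (row 1, col 4): row 1 already has {1, 2, 3, 4, 6}, so the value is 5.
At (row 3, col 4): column 4 already has {2, 3, 4, 5, 6}, so the value is 1.
For row 3, column 1: row 3 already has {1, 2, 4, 5, 6}; that leaves 3.

c = 3, n = 1, b = 5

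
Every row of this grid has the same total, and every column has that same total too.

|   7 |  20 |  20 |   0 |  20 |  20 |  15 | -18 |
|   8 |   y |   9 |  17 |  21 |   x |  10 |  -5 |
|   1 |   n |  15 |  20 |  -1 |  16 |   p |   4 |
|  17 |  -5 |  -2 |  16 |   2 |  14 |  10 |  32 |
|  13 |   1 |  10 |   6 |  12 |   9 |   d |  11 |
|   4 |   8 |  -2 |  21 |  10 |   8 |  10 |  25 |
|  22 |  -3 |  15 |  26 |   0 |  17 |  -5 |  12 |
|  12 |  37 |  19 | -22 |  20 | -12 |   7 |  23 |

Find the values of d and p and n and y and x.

Rows 1 and 4 both sum to 84, so that's the common total.
The known cells in column 6 total 72, leaving 84 − 72 = 12 for the blank.
The known cells in row 2 total 72, leaving 84 − 72 = 12 for the blank.
The known cells in column 2 total 70, leaving 84 − 70 = 14 for the blank.
The known cells in row 5 total 62, leaving 84 − 62 = 22 for the blank.
The known cells in row 3 total 69, leaving 84 − 69 = 15 for the blank.

d = 22, p = 15, n = 14, y = 12, x = 12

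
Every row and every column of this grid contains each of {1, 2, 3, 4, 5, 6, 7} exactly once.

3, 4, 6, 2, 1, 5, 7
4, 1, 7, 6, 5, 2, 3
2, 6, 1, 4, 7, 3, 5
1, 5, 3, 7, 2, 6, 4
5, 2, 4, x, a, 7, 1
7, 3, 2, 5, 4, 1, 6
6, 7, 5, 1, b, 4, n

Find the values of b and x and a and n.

At (row 7, col 7): column 7 already has {1, 3, 4, 5, 6, 7}, so the value is 2.
At (row 7, col 5): row 7 already has {1, 2, 4, 5, 6, 7}, so the value is 3.
Cell (5,5): column 5 already has {1, 2, 3, 4, 5, 7} → 6.
Cell (5,4): row 5 already has {1, 2, 4, 5, 6, 7} → 3.

b = 3, x = 3, a = 6, n = 2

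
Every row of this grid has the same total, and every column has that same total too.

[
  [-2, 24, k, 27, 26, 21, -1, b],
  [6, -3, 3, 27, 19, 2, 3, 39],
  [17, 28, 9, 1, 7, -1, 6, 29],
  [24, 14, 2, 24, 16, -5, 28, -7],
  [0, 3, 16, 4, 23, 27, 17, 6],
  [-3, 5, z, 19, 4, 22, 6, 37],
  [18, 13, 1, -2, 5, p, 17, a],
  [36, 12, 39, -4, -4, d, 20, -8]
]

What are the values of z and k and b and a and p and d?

Rows 2 and 3 both sum to 96, so that's the common total.
Row 8 has 36 + 12 + 39 − 4 − 4 + 20 − 8 = 91; the blank must be 96 − 91 = 5.
Column 6 has 21 + 2 − 1 − 5 + 27 + 22 + 5 = 71; the blank must be 96 − 71 = 25.
Row 7 has 18 + 13 + 1 − 2 + 5 + 25 + 17 = 77; the blank must be 96 − 77 = 19.
Column 8 has 39 + 29 − 7 + 6 + 37 + 19 − 8 = 115; the blank must be 96 − 115 = -19.
Row 1 has -2 + 24 + 27 + 26 + 21 − 1 − 19 = 76; the blank must be 96 − 76 = 20.
Row 6 has -3 + 5 + 19 + 4 + 22 + 6 + 37 = 90; the blank must be 96 − 90 = 6.

z = 6, k = 20, b = -19, a = 19, p = 25, d = 5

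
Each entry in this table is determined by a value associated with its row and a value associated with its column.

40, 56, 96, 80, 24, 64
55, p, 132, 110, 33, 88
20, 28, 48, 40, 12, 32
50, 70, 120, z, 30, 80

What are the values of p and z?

p = 77, z = 100

Each row is a constant multiple of every other row — this is a multiplication table with the headers hidden.
Row 2 is 55/40 = 11/8 times row 1, so its entry in column 2 is 56 × 11/8 = 77.
Row 4 is 50/40 = 5/4 times row 1, so its entry in column 4 is 80 × 5/4 = 100.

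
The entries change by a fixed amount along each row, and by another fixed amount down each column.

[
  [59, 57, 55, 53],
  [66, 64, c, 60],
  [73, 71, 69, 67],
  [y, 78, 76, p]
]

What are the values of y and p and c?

Along each row the entries change by -2 per step; down each column they change by 7.
Row 4: from 78 at column 2, stepping by -2 to column 1 gives 80.
Row 4: from 78 at column 2, stepping by -2 to column 4 gives 74.
Row 2: from 66 at column 1, stepping by -2 to column 3 gives 62.

y = 80, p = 74, c = 62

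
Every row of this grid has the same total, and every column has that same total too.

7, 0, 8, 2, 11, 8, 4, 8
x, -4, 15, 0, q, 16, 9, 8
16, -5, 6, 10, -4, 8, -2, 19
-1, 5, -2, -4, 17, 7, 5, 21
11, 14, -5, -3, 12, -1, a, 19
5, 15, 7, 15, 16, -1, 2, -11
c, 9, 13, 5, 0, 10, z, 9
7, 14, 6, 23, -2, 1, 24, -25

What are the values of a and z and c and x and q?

a = 1, z = 5, c = -3, x = 6, q = -2

Rows 1 and 3 both sum to 48, so that's the common total.
Row 5: 11 + 14 − 5 − 3 + 12 − 1 + 19 = 47, so its missing entry is 48 − 47 = 1.
Column 5: 11 − 4 + 17 + 12 + 16 + 0 − 2 = 50, so its missing entry is 48 − 50 = -2.
Row 2: -4 + 15 + 0 − 2 + 16 + 9 + 8 = 42, so its missing entry is 48 − 42 = 6.
Column 1: 7 + 6 + 16 − 1 + 11 + 5 + 7 = 51, so its missing entry is 48 − 51 = -3.
Row 7: -3 + 9 + 13 + 5 + 0 + 10 + 9 = 43, so its missing entry is 48 − 43 = 5.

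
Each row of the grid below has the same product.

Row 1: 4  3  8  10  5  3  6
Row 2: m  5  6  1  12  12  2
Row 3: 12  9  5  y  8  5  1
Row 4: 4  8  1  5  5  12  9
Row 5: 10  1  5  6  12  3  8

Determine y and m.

y = 4, m = 10

Rows 1 and 5 each multiply to 86400, so every row has product 86400.
Row 3: 12×9×5×8×5×1 = 21600, so the missing entry is 86400 ÷ 21600 = 4.
Row 2: 5×6×1×12×12×2 = 8640, so the missing entry is 86400 ÷ 8640 = 10.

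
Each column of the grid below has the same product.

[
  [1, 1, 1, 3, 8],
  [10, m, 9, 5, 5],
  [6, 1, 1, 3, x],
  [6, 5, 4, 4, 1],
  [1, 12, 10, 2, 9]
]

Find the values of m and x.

Columns 3 and 4 each multiply to 360, so every column has product 360.
Column 2: 1×1×5×12 = 60, so the missing entry is 360 ÷ 60 = 6.
Column 5: 8×5×1×9 = 360, so the missing entry is 360 ÷ 360 = 1.

m = 6, x = 1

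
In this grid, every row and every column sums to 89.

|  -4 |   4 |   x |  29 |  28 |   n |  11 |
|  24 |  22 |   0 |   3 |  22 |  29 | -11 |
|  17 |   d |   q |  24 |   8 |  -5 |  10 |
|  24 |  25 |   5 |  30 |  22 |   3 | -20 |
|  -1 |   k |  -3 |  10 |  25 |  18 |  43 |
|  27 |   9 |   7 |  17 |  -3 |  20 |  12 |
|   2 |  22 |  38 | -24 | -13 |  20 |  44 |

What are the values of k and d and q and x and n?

The known cells in column 6 total 85, leaving 89 − 85 = 4 for the blank.
The known cells in row 1 total 72, leaving 89 − 72 = 17 for the blank.
The known cells in column 3 total 64, leaving 89 − 64 = 25 for the blank.
The known cells in row 3 total 79, leaving 89 − 79 = 10 for the blank.
The known cells in row 5 total 92, leaving 89 − 92 = -3 for the blank.

k = -3, d = 10, q = 25, x = 17, n = 4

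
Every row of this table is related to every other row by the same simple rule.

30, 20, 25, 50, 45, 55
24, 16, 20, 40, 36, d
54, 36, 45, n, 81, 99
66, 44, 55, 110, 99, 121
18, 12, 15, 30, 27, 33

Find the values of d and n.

d = 44, n = 90

Each row is a constant multiple of every other row — this is a multiplication table with the headers hidden.
Row 2 is 16/20 = 4/5 times row 1, so its entry in column 6 is 55 × 4/5 = 44.
Row 3 is 36/20 = 9/5 times row 1, so its entry in column 4 is 50 × 9/5 = 90.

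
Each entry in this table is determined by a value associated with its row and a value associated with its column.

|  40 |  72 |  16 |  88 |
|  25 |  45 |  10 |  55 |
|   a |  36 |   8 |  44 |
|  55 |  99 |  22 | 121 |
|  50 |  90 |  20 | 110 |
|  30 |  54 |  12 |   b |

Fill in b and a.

b = 66, a = 20

Each row is a constant multiple of every other row — this is a multiplication table with the headers hidden.
Row 6 is 54/72 = 3/4 times row 1, so its entry in column 4 is 88 × 3/4 = 66.
Row 3 is 36/72 = 1/2 times row 1, so its entry in column 1 is 40 × 1/2 = 20.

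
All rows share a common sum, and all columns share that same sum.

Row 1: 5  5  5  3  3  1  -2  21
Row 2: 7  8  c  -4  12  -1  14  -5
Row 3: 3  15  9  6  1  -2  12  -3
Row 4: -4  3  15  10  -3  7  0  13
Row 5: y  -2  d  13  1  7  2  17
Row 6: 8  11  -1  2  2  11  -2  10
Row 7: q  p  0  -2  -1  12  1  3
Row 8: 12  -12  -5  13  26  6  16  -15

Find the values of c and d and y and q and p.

Rows 1 and 3 both sum to 41, so that's the common total.
Row 2 has 7 + 8 − 4 + 12 − 1 + 14 − 5 = 31; the blank must be 41 − 31 = 10.
Column 2 has 5 + 8 + 15 + 3 − 2 + 11 − 12 = 28; the blank must be 41 − 28 = 13.
Column 3 has 5 + 10 + 9 + 15 − 1 + 0 − 5 = 33; the blank must be 41 − 33 = 8.
Row 5 has -2 + 8 + 13 + 1 + 7 + 2 + 17 = 46; the blank must be 41 − 46 = -5.
Row 7 has 13 + 0 − 2 − 1 + 12 + 1 + 3 = 26; the blank must be 41 − 26 = 15.

c = 10, d = 8, y = -5, q = 15, p = 13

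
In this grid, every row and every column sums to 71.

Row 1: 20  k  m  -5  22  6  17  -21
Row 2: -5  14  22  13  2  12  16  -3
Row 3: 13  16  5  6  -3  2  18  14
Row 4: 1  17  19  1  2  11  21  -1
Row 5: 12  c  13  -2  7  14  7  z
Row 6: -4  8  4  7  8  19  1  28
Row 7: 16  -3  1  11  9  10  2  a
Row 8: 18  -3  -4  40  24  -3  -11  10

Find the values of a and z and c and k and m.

Row 7 has 16 − 3 + 1 + 11 + 9 + 10 + 2 = 46; the blank must be 71 − 46 = 25.
Column 3 has 22 + 5 + 19 + 13 + 4 + 1 − 4 = 60; the blank must be 71 − 60 = 11.
Row 1 has 20 + 11 − 5 + 22 + 6 + 17 − 21 = 50; the blank must be 71 − 50 = 21.
Column 2 has 21 + 14 + 16 + 17 + 8 − 3 − 3 = 70; the blank must be 71 − 70 = 1.
Row 5 has 12 + 1 + 13 − 2 + 7 + 14 + 7 = 52; the blank must be 71 − 52 = 19.

a = 25, z = 19, c = 1, k = 21, m = 11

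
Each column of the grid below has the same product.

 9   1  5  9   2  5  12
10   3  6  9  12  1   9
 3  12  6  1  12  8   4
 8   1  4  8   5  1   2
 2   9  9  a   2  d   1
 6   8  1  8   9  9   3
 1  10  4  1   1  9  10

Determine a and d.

a = 5, d = 8

Columns 1 and 2 each multiply to 25920, so every column has product 25920.
Column 4: 9×9×1×8×8×1 = 5184, so the missing entry is 25920 ÷ 5184 = 5.
Column 6: 5×1×8×1×9×9 = 3240, so the missing entry is 25920 ÷ 3240 = 8.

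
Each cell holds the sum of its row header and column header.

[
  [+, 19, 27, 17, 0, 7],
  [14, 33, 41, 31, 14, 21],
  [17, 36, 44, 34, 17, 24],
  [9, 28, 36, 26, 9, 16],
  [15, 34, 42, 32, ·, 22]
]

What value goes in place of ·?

15 + 0 = 15.

15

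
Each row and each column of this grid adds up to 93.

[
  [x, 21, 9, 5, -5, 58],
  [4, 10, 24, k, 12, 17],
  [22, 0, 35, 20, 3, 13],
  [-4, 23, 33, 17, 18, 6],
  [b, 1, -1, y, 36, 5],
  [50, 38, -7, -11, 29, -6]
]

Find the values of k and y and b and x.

Row 1 has 21 + 9 + 5 − 5 + 58 = 88; the blank must be 93 − 88 = 5.
Column 1 has 5 + 4 + 22 − 4 + 50 = 77; the blank must be 93 − 77 = 16.
Row 2 has 4 + 10 + 24 + 12 + 17 = 67; the blank must be 93 − 67 = 26.
Row 5 has 16 + 1 − 1 + 36 + 5 = 57; the blank must be 93 − 57 = 36.

k = 26, y = 36, b = 16, x = 5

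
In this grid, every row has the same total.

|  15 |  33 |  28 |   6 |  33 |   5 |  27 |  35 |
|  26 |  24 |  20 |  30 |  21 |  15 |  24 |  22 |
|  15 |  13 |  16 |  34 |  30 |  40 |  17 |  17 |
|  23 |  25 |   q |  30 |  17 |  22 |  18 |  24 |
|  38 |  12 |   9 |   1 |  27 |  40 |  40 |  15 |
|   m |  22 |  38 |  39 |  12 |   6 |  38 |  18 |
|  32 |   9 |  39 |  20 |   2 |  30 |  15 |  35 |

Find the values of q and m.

q = 23, m = 9

Row 1 sums to 182 and so does row 5; that's the common total.
In row 4 the known cells total 159, leaving 182 − 159 = 23.
In row 6 the known cells total 173, leaving 182 − 173 = 9.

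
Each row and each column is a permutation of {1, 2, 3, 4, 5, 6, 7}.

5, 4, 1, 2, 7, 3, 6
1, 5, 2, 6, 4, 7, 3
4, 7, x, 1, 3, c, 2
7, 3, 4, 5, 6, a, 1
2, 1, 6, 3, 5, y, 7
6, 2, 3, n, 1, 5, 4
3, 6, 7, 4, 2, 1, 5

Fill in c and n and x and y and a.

Cell (5,6): row 5 already has {1, 2, 3, 5, 6, 7} → 4.
For row 3, column 3: column 3 already has {1, 2, 3, 4, 6, 7}; that leaves 5.
At (row 6, col 4): row 6 already has {1, 2, 3, 4, 5, 6}, so the value is 7.
Cell (3,6): row 3 already has {1, 2, 3, 4, 5, 7} → 6.
At (row 4, col 6): row 4 already has {1, 3, 4, 5, 6, 7}, so the value is 2.

c = 6, n = 7, x = 5, y = 4, a = 2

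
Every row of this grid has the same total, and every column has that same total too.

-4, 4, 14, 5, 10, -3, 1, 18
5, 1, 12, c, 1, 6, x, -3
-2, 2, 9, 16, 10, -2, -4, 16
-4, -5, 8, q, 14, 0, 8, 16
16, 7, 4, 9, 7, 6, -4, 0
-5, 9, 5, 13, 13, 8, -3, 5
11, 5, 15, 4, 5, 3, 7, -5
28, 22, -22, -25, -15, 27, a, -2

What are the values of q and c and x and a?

Rows 1 and 3 both sum to 45, so that's the common total.
Row 4: -4 − 5 + 8 + 14 + 0 + 8 + 16 = 37, so its missing entry is 45 − 37 = 8.
Column 4: 5 + 16 + 8 + 9 + 13 + 4 − 25 = 30, so its missing entry is 45 − 30 = 15.
Row 2: 5 + 1 + 12 + 15 + 1 + 6 − 3 = 37, so its missing entry is 45 − 37 = 8.
Row 8: 28 + 22 − 22 − 25 − 15 + 27 − 2 = 13, so its missing entry is 45 − 13 = 32.

q = 8, c = 15, x = 8, a = 32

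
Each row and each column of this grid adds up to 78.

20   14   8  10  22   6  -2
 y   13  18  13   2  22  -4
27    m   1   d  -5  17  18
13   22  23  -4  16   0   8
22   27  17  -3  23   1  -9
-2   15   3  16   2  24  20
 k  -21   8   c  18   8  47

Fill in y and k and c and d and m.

y = 14, k = -16, c = 34, d = 12, m = 8

The known cells in column 2 total 70, leaving 78 − 70 = 8 for the blank.
The known cells in row 3 total 66, leaving 78 − 66 = 12 for the blank.
The known cells in row 2 total 64, leaving 78 − 64 = 14 for the blank.
The known cells in column 1 total 94, leaving 78 − 94 = -16 for the blank.
The known cells in row 7 total 44, leaving 78 − 44 = 34 for the blank.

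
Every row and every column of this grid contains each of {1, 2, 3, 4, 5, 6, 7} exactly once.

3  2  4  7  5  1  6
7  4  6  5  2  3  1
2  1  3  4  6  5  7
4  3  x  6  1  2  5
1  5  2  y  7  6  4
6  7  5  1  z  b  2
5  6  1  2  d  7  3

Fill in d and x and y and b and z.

Cell (6,6): column 6 already has {1, 2, 3, 5, 6, 7} → 4.
At (row 5, col 4): row 5 already has {1, 2, 4, 5, 6, 7}, so the value is 3.
At (row 6, col 5): row 6 already has {1, 2, 4, 5, 6, 7}, so the value is 3.
Cell (7,5): row 7 already has {1, 2, 3, 5, 6, 7} → 4.
For row 4, column 3: row 4 already has {1, 2, 3, 4, 5, 6}; that leaves 7.

d = 4, x = 7, y = 3, b = 4, z = 3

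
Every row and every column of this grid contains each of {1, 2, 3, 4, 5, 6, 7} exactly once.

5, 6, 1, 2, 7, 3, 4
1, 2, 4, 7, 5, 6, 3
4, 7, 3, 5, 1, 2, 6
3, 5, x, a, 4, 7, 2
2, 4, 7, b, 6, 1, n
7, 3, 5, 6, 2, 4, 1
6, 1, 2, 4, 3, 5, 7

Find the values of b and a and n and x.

b = 3, a = 1, n = 5, x = 6

Cell (5,7): column 7 already has {1, 2, 3, 4, 6, 7} → 5.
For row 4, column 3: column 3 already has {1, 2, 3, 4, 5, 7}; that leaves 6.
Cell (4,4): row 4 already has {2, 3, 4, 5, 6, 7} → 1.
For row 5, column 4: row 5 already has {1, 2, 4, 5, 6, 7}; that leaves 3.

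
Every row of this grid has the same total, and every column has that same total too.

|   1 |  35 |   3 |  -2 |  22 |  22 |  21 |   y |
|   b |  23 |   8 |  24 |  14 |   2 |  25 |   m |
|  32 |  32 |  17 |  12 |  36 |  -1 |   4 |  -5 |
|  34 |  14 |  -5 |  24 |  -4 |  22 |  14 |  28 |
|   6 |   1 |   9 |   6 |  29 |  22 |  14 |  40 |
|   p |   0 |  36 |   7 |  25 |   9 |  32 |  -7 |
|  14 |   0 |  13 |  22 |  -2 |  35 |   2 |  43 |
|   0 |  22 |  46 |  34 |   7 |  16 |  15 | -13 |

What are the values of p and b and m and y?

p = 25, b = 15, m = 16, y = 25

Rows 3 and 4 both sum to 127, so that's the common total.
The known cells in row 1 total 102, leaving 127 − 102 = 25 for the blank.
The known cells in column 8 total 111, leaving 127 − 111 = 16 for the blank.
The known cells in row 2 total 112, leaving 127 − 112 = 15 for the blank.
The known cells in row 6 total 102, leaving 127 − 102 = 25 for the blank.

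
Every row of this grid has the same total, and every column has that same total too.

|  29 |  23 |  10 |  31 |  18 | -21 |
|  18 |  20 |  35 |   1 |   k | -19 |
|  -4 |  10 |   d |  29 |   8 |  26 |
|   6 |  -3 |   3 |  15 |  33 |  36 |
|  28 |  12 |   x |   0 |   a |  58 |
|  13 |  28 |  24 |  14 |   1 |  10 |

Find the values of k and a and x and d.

k = 35, a = -5, x = -3, d = 21

Rows 1 and 4 both sum to 90, so that's the common total.
Row 2 has 18 + 20 + 35 + 1 − 19 = 55; the blank must be 90 − 55 = 35.
Column 5 has 18 + 35 + 8 + 33 + 1 = 95; the blank must be 90 − 95 = -5.
Row 5 has 28 + 12 + 0 − 5 + 58 = 93; the blank must be 90 − 93 = -3.
Row 3 has -4 + 10 + 29 + 8 + 26 = 69; the blank must be 90 − 69 = 21.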